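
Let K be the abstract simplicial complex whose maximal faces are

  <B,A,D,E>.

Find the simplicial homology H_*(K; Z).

We work with the vertex ordering A < B < D < E. The simplices of K, each written with vertices in increasing order, are:

  0-simplices (4): A, B, D, E
  1-simplices (6): AB, AD, AE, BD, BE, DE
  2-simplices (4): ABD, ABE, ADE, BDE
  3-simplices (1): ABDE

Hence C_0 ≅ Z^4, C_1 ≅ Z^6, C_2 ≅ Z^4, C_3 ≅ Z^1.

Boundary ∂_1: C_1 → C_0 maps an edge to its endpoints' difference, ∂[p,q] = q − p. For instance
  ∂DE = E − D.
The 4×6 boundary matrix has rank 3 and Smith normal form diag(1,1,1).

Boundary ∂_2: C_2 → C_1 acts by ∂[p,q,r] = [q,r] − [p,r] + [p,q]. For instance
  ∂ABE = BE − AE + AB,
  ∂ABD = BD − AD + AB.
The resulting 6×4 matrix has rank 3, and its Smith normal form has invariant factors (1,1,1).

The boundary map ∂_3: C_3 → C_2 sends each 3-simplex σ to the alternating sum Σ_i (−1)^i (σ with its i-th vertex removed). For instance
  ∂ABDE = BDE − ADE + ABE − ABD.
The resulting 4×1 matrix has rank 1, and its Smith normal form has invariant factors (1).

Computing H_k = (kernel of ∂_k) / (image of ∂_{k+1}):

  H_0: rank C_0 − rank ∂_1 = 4 − 3 = 1, and the invariant factors of ∂_1 are all 1, so H_0 = Z.
  H_1: rank ker ∂_1 − rank ∂_2 = (6 − 3) − 3 = 0, and the invariant factors of ∂_2 are all 1, so H_1 = 0.
  H_2: rank ker ∂_2 − rank ∂_3 = (4 − 3) − 1 = 0, and the invariant factors of ∂_3 are all 1, so H_2 = 0.
  H_3: rank ker ∂_3 − rank ∂_4 = (1 − 1) − 0 = 0, and there is no ∂_4, so H_3 = 0.

As a check, the Euler characteristic is 4 − 6 + 4 − 1 = 1, which agrees with 1 − 0 + 0 − 0 = 1.
(K is a triangulation of the 3-simplex.)

H_0 = Z,  H_1 = 0,  H_2 = 0,  H_3 = 0.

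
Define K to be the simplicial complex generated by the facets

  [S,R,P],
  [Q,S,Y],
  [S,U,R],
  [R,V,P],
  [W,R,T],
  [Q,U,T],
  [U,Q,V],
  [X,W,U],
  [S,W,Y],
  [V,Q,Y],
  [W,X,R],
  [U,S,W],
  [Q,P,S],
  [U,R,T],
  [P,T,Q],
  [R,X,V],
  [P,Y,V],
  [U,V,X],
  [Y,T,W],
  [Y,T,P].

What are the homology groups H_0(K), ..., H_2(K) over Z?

Take the total order P < Q < R < S < T < U < V < W < X < Y on the vertex set. Then K (dimension 2) consists of the simplices:

  0-simplices (10): P, Q, R, S, T, U, V, W, X, Y
  1-simplices (30): PQ, PR, PS, PT, PV, PY, QS, QT, QU, QV, QY, RS, RT, RU, RV, RW, RX, SU, SW, SY, TU, TW, TY, UV, UW, UX, VX, VY, WX, WY
  2-simplices (20): PQS, PQT, PRS, PRV, PTY, PVY, QSY, QTU, QUV, QVY, RSU, RTU, RTW, RVX, RWX, SUW, SWY, TWY, UVX, UWX

so the chain groups are C_0 ≅ Z^10, C_1 ≅ Z^30, C_2 ≅ Z^20.

The boundary map ∂_1: C_1 → C_0 maps an edge to its endpoints' difference, ∂[p,q] = q − p. For instance
  ∂RT = T − R.
As a 10×30 matrix over Z this has rank 9, with invariant factors (1,1,1,1,1,1,1,1,1).

The boundary map ∂_2: C_2 → C_1 maps a triangle to the signed sum of its edges. For instance
  ∂PRS = RS − PS + PR,
  ∂PTY = TY − PY + PT.
The 30×20 boundary matrix has rank 20 and Smith normal form diag(1,1,1,1,1,1,1,1,1,1,1,1,1,1,1,1,1,1,1,2).

From H_k ≅ ker(∂_k) / im(∂_{k+1}) we obtain:

  H_0: rank C_0 − rank ∂_1 = 10 − 9 = 1, and the invariant factors of ∂_1 are all 1, so H_0 = Z.
  H_1: rank ker ∂_1 − rank ∂_2 = (30 − 9) − 20 = 1, and ∂_2 has invariant factor 2 > 1, so H_1 = Z ⊕ Z/2Z.
  H_2: rank ker ∂_2 − rank ∂_3 = (20 − 20) − 0 = 0, and there is no ∂_3, so H_2 = 0.

H_0 = Z,  H_1 = Z ⊕ Z/2Z,  H_2 = 0.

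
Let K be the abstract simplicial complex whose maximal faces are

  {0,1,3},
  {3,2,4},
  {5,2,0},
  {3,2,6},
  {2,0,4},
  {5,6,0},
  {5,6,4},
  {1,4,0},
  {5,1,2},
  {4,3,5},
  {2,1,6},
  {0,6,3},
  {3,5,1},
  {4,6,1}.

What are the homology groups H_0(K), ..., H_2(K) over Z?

Take the total order 0 < 1 < 2 < 3 < 4 < 5 < 6 on the vertex set. Then K (dimension 2) consists of the simplices:

  0-simplices (7): [0], [1], [2], [3], [4], [5], [6]
  1-simplices (21): [0,1], [0,2], [0,3], [0,4], [0,5], [0,6], [1,2], [1,3], [1,4], [1,5], [1,6], [2,3], [2,4], [2,5], [2,6], [3,4], [3,5], [3,6], [4,5], [4,6], [5,6]
  2-simplices (14): [0,1,3], [0,1,4], [0,2,4], [0,2,5], [0,3,6], [0,5,6], [1,2,5], [1,2,6], [1,3,5], [1,4,6], [2,3,4], [2,3,6], [3,4,5], [4,5,6]

Hence C_0 ≅ Z^7, C_1 ≅ Z^21, C_2 ≅ Z^14.

Boundary ∂_1: C_1 → C_0 is given by ∂[p,q] = [q] − [p]. For instance
  ∂[4,6] = [6] − [4].
This gives a 7×21 integer matrix of rank 6; reducing to Smith normal form yields diagonal entries (1,1,1,1,1,1).

Boundary ∂_2: C_2 → C_1 acts by ∂[p,q,r] = [q,r] − [p,r] + [p,q]. For instance
  ∂[1,2,6] = [2,6] − [1,6] + [1,2],
  ∂[1,2,5] = [2,5] − [1,5] + [1,2].
This gives a 21×14 integer matrix of rank 13; reducing to Smith normal form yields diagonal entries (1,1,1,1,1,1,1,1,1,1,1,1,1).

Computing H_k = (kernel of ∂_k) / (image of ∂_{k+1}):

  H_0: rank C_0 − rank ∂_1 = 7 − 6 = 1, and the invariant factors of ∂_1 are all 1, so H_0 ≅ Z.
  H_1: rank ker ∂_1 − rank ∂_2 = (21 − 6) − 13 = 2, and the invariant factors of ∂_2 are all 1, so H_1 ≅ Z^2.
  H_2: rank ker ∂_2 − rank ∂_3 = (14 − 13) − 0 = 1, and there is no ∂_3, so H_2 ≅ Z.

(K is a triangulation of the torus T^2.)

H_0 = Z,  H_1 = Z^2,  H_2 = Z.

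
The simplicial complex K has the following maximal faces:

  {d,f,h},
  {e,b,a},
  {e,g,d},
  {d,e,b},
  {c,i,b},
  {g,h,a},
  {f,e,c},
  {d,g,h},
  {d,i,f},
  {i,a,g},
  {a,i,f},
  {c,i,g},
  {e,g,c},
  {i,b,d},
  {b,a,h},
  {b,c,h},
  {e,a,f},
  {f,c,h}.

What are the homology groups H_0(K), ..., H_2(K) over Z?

H_0 = Z,  H_1 = Z^2,  H_2 = Z.

K has 9 vertices, 27 edges, 18 triangles.
rank ∂_0 = 0, rank ∂_1 = 8 ⇒ b_0 = 9 − 0 − 8 = 1; all invariant factors of ∂_1 are 1 so no torsion. So H_0 ≅ Z.
rank ∂_1 = 8, rank ∂_2 = 17 ⇒ b_1 = 27 − 8 − 17 = 2; all invariant factors of ∂_2 are 1 so no torsion. So H_1 ≅ Z^2.
rank ∂_2 = 17, rank ∂_3 = 0 ⇒ b_2 = 18 − 17 − 0 = 1. So H_2 ≅ Z.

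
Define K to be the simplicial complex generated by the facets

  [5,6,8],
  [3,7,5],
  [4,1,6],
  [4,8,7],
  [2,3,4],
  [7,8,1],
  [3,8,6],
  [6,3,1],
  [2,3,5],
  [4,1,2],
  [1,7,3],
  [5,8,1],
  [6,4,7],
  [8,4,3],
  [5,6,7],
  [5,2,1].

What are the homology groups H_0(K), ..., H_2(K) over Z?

H_0 ≅ Z,  H_1 ≅ Z^2,  H_2 ≅ Z.

We work with the vertex ordering 1 < 2 < 3 < 4 < 5 < 6 < 7 < 8. The simplices of K, each written with vertices in increasing order, are:

  0-simplices (8): [1], [2], [3], [4], [5], [6], [7], [8]
  1-simplices (24): (24 of them)
  2-simplices (16): [1,2,4], [1,2,5], [1,3,6], [1,3,7], [1,4,6], [1,5,8], [1,7,8], [2,3,4], [2,3,5], [3,4,8], [3,5,7], [3,6,8], [4,6,7], [4,7,8], [5,6,7], [5,6,8]

giving chain groups C_0 ≅ Z^8, C_1 ≅ Z^24, C_2 ≅ Z^16.

∂_1: C_1 → C_0 sends each edge [p,q] (with p < q) to q − p. For instance
  ∂[5,6] = [6] − [5].
This gives a 8×24 integer matrix of rank 7; reducing to Smith normal form yields diagonal entries (1,1,1,1,1,1,1).

∂_2: C_2 → C_1 maps a triangle to the signed sum of its edges. For instance
  ∂[4,7,8] = [7,8] − [4,8] + [4,7],
  ∂[3,5,7] = [5,7] − [3,7] + [3,5].
The resulting 24×16 matrix has rank 15, and its Smith normal form has invariant factors (1,1,1,1,1,1,1,1,1,1,1,1,1,1,1).

Computing H_k = (kernel of ∂_k) / (image of ∂_{k+1}):

  H_0: rank C_0 − rank ∂_1 = 8 − 7 = 1, and the invariant factors of ∂_1 are all 1, so H_0 = Z.
  H_1: rank ker ∂_1 − rank ∂_2 = (24 − 7) − 15 = 2, and the invariant factors of ∂_2 are all 1, so H_1 = Z^2.
  H_2: rank ker ∂_2 − rank ∂_3 = (16 − 15) − 0 = 1, and there is no ∂_3, so H_2 = Z.

As a check, the Euler characteristic is 8 − 24 + 16 = 0, which agrees with 1 − 2 + 1 = 0.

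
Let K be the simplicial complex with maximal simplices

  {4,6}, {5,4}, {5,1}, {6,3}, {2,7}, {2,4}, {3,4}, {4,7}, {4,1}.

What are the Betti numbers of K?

Fix the vertex order 1 < 2 < 3 < 4 < 5 < 6 < 7 and write every simplex with vertices in increasing order. Then dim K = 1 and the simplices of K are:

  0-simplices (7): [1], [2], [3], [4], [5], [6], [7]
  1-simplices (9): [1,4], [1,5], [2,4], [2,7], [3,4], [3,6], [4,5], [4,6], [4,7]

giving chain groups C_0 ≅ Z^7, C_1 ≅ Z^9.

The boundary map ∂_1: C_1 → C_0 is given by ∂[p,q] = [q] − [p].
This gives a 7×9 integer matrix of rank 6; reducing to Smith normal form yields diagonal entries (1,1,1,1,1,1).

Computing H_k = (kernel of ∂_k) / (image of ∂_{k+1}):

  H_0: rank C_0 − rank ∂_1 = 7 − 6 = 1, and the invariant factors of ∂_1 are all 1, so H_0 ≅ Z.
  H_1: rank ker ∂_1 − rank ∂_2 = (9 − 6) − 0 = 3, and there is no ∂_2, so H_1 ≅ Z^3.

As a check, the Euler characteristic is 7 − 9 = -2, which agrees with 1 − 3 = -2.

Hence the Betti numbers are b_0 = 1, b_1 = 3.

b_0 = 1, b_1 = 3.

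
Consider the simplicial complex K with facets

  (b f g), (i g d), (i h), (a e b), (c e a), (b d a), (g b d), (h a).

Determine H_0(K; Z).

Order the vertices as a < b < c < d < e < f < g < h < i. Listing each simplex with vertices in this order, K has dimension 2 with simplices:

  0-simplices (9): a, b, c, d, e, f, g, h, i
  1-simplices (15): ab, ac, ad, ae, ah, bd, be, bf, bg, ce, dg, di, fg, gi, hi
  2-simplices (6): abd, abe, ace, bdg, bfg, dgi

Hence C_0 ≅ Z^9, C_1 ≅ Z^15, C_2 ≅ Z^6.

The boundary map ∂_1: C_1 → C_0 sends each edge [p,q] (with p < q) to q − p. For instance
  ∂di = i − d.
The resulting 9×15 matrix has rank 8, and its Smith normal form has invariant factors (1,1,1,1,1,1,1,1).

The boundary map ∂_2: C_2 → C_1 maps a triangle to the signed sum of its edges. For instance
  ∂bfg = fg − bg + bf,
  ∂dgi = gi − di + dg.
The resulting 15×6 matrix has rank 6, and its Smith normal form has invariant factors (1,1,1,1,1,1).

Reading off H_k = ker ∂_k / im ∂_{k+1}:

  H_0: rank C_0 − rank ∂_1 = 9 − 8 = 1, and the invariant factors of ∂_1 are all 1, so H_0 ≅ Z.

H_0 ≅ Z.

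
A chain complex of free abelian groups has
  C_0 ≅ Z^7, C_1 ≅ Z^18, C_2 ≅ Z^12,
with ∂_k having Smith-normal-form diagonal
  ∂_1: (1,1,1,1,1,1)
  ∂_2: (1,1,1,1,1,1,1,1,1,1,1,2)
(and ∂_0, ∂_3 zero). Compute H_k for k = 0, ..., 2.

H_0: b_0 = 7 − 0 − 6 = 1; torsion from ∂_1 factors > 1: none. So H_0 = Z.
H_1: b_1 = 18 − 6 − 12 = 0; torsion from ∂_2 factors > 1: [2]. So H_1 = Z/2Z.
H_2: b_2 = 12 − 12 − 0 = 0; torsion from ∂_3 factors > 1: none. So H_2 = 0.

H_0 = Z,  H_1 = Z/2Z,  H_2 = 0.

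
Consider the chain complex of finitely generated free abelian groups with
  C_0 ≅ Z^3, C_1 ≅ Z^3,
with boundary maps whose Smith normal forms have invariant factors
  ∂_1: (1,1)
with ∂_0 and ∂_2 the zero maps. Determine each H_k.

H_0: b_0 = 3 − 0 − 2 = 1; torsion from ∂_1 factors > 1: none. So H_0 = Z.
H_1: b_1 = 3 − 2 − 0 = 1; torsion from ∂_2 factors > 1: none. So H_1 = Z.

H_0 = Z,  H_1 = Z.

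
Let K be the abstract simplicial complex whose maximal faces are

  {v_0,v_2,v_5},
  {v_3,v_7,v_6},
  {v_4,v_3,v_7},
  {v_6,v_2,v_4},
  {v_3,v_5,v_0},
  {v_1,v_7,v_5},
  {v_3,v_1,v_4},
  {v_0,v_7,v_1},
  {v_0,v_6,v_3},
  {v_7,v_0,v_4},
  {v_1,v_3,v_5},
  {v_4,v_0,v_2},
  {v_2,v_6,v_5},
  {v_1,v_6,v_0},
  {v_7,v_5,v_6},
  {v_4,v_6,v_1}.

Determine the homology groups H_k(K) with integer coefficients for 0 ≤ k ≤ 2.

We work with the vertex ordering v_0 < v_1 < v_2 < v_3 < v_4 < v_5 < v_6 < v_7. The simplices of K, each written with vertices in increasing order, are:

  0-simplices (8): [v_0], [v_1], [v_2], [v_3], [v_4], [v_5], [v_6], [v_7]
  1-simplices (24): (24 of them)
  2-simplices (16): (16 of them)

so the chain groups are C_0 ≅ Z^8, C_1 ≅ Z^24, C_2 ≅ Z^16.

The boundary map ∂_1: C_1 → C_0 maps an edge to its endpoints' difference, ∂[p,q] = q − p.
As a 8×24 matrix over Z this has rank 7, with invariant factors (1,1,1,1,1,1,1).

Boundary ∂_2: C_2 → C_1 acts by ∂[p,q,r] = [q,r] − [p,r] + [p,q]. For instance
  ∂[v_0,v_3,v_5] = [v_3,v_5] − [v_0,v_5] + [v_0,v_3],
  ∂[v_1,v_3,v_5] = [v_3,v_5] − [v_1,v_5] + [v_1,v_3].
This gives a 24×16 integer matrix of rank 15; reducing to Smith normal form yields diagonal entries (1,1,1,1,1,1,1,1,1,1,1,1,1,1,1).

From H_k ≅ ker(∂_k) / im(∂_{k+1}) we obtain:

  H_0: rank C_0 − rank ∂_1 = 8 − 7 = 1, and the invariant factors of ∂_1 are all 1, so H_0 = Z.
  H_1: rank ker ∂_1 − rank ∂_2 = (24 − 7) − 15 = 2, and the invariant factors of ∂_2 are all 1, so H_1 = Z^2.
  H_2: rank ker ∂_2 − rank ∂_3 = (16 − 15) − 0 = 1, and there is no ∂_3, so H_2 = Z.

As a check, the Euler characteristic is 8 − 24 + 16 = 0, which agrees with 1 − 2 + 1 = 0.

H_0 ≅ Z,  H_1 ≅ Z^2,  H_2 ≅ Z.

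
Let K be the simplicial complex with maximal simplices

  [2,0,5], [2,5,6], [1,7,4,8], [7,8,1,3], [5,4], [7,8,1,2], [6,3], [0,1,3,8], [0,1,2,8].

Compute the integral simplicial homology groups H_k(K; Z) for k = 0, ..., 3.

H_0 ≅ Z,  H_1 ≅ Z^2,  H_2 = 0,  H_3 = 0.

K has 9 vertices, 22 edges, 17 triangles, 5 3-simplices.
rank ∂_0 = 0, rank ∂_1 = 8 ⇒ b_0 = 9 − 0 − 8 = 1; all invariant factors of ∂_1 are 1 so no torsion. So H_0 = Z.
rank ∂_1 = 8, rank ∂_2 = 12 ⇒ b_1 = 22 − 8 − 12 = 2; all invariant factors of ∂_2 are 1 so no torsion. So H_1 = Z^2.
rank ∂_2 = 12, rank ∂_3 = 5 ⇒ b_2 = 17 − 12 − 5 = 0; all invariant factors of ∂_3 are 1 so no torsion. So H_2 = 0.
rank ∂_3 = 5, rank ∂_4 = 0 ⇒ b_3 = 5 − 5 − 0 = 0. So H_3 = 0.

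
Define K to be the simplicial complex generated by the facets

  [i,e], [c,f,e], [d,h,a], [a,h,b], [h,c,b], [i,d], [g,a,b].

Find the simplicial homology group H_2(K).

H_2 = 0.

Order the vertices as a < b < c < d < e < f < g < h < i. Listing each simplex with vertices in this order, K has dimension 2 with simplices:

  0-simplices (9): a, b, c, d, e, f, g, h, i
  1-simplices (14): ab, ad, ag, ah, bc, bg, bh, ce, cf, ch, dh, di, ef, ei
  2-simplices (5): abg, abh, adh, bch, cef

giving chain groups C_0 ≅ Z^9, C_1 ≅ Z^14, C_2 ≅ Z^5.

The boundary map ∂_1: C_1 → C_0 maps an edge to its endpoints' difference, ∂[p,q] = q − p. For instance
  ∂ad = d − a.
This gives a 9×14 integer matrix of rank 8; reducing to Smith normal form yields diagonal entries (1,1,1,1,1,1,1,1).

The boundary map ∂_2: C_2 → C_1 sends each 2-simplex [p,q,r] to [q,r] − [p,r] + [p,q]. For instance
  ∂bch = ch − bh + bc,
  ∂adh = dh − ah + ad.
The 14×5 boundary matrix has rank 5 and Smith normal form diag(1,1,1,1,1).

Now H_k = ker ∂_k / im ∂_{k+1}, so:

  H_2: rank ker ∂_2 − rank ∂_3 = (5 − 5) − 0 = 0, and there is no ∂_3, so H_2 = 0.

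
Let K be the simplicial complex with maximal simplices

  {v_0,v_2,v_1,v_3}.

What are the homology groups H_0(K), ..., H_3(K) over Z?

H_0 = Z,  H_1 = 0,  H_2 = 0,  H_3 = 0.

Order the vertices as v_0 < v_1 < v_2 < v_3. Listing each simplex with vertices in this order, K has dimension 3 with simplices:

  0-simplices (4): [v_0], [v_1], [v_2], [v_3]
  1-simplices (6): [v_0,v_1], [v_0,v_2], [v_0,v_3], [v_1,v_2], [v_1,v_3], [v_2,v_3]
  2-simplices (4): [v_0,v_1,v_2], [v_0,v_1,v_3], [v_0,v_2,v_3], [v_1,v_2,v_3]
  3-simplices (1): [v_0,v_1,v_2,v_3]

so the chain groups are C_0 ≅ Z^4, C_1 ≅ Z^6, C_2 ≅ Z^4, C_3 ≅ Z^1.

Boundary ∂_1: C_1 → C_0 sends each edge [p,q] (with p < q) to q − p. For instance
  ∂[v_0,v_1] = [v_1] − [v_0].
The resulting 4×6 matrix has rank 3, and its Smith normal form has invariant factors (1,1,1).

The boundary map ∂_2: C_2 → C_1 maps a triangle to the signed sum of its edges. For instance
  ∂[v_0,v_1,v_3] = [v_1,v_3] − [v_0,v_3] + [v_0,v_1],
  ∂[v_0,v_1,v_2] = [v_1,v_2] − [v_0,v_2] + [v_0,v_1].
The resulting 6×4 matrix has rank 3, and its Smith normal form has invariant factors (1,1,1).

Boundary ∂_3: C_3 → C_2 sends each 3-simplex σ to the alternating sum Σ_i (−1)^i (σ with its i-th vertex removed). For instance
  ∂[v_0,v_1,v_2,v_3] = [v_1,v_2,v_3] − [v_0,v_2,v_3] + [v_0,v_1,v_3] − [v_0,v_1,v_2].
The resulting 4×1 matrix has rank 1, and its Smith normal form has invariant factors (1).

Computing H_k = (kernel of ∂_k) / (image of ∂_{k+1}):

  H_0: rank C_0 − rank ∂_1 = 4 − 3 = 1, and the invariant factors of ∂_1 are all 1, so H_0 ≅ Z.
  H_1: rank ker ∂_1 − rank ∂_2 = (6 − 3) − 3 = 0, and the invariant factors of ∂_2 are all 1, so H_1 ≅ 0.
  H_2: rank ker ∂_2 − rank ∂_3 = (4 − 3) − 1 = 0, and the invariant factors of ∂_3 are all 1, so H_2 ≅ 0.
  H_3: rank ker ∂_3 − rank ∂_4 = (1 − 1) − 0 = 0, and there is no ∂_4, so H_3 ≅ 0.

As a check, the Euler characteristic is 4 − 6 + 4 − 1 = 1, which agrees with 1 − 0 + 0 − 0 = 1.
(K is a triangulation of the 3-simplex.)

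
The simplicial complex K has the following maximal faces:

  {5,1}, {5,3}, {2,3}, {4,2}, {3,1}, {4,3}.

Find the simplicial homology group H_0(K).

H_0 = Z.

K has 5 vertices, 6 edges.
rank ∂_0 = 0, rank ∂_1 = 4 ⇒ b_0 = 5 − 0 − 4 = 1; all invariant factors of ∂_1 are 1 so no torsion. So H_0 ≅ Z.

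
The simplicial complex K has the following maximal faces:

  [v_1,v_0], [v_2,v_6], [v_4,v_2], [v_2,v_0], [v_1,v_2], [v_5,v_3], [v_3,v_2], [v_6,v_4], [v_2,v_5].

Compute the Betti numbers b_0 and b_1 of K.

b_0 = 1, b_1 = 3.

Fix the vertex order v_0 < v_1 < v_2 < v_3 < v_4 < v_5 < v_6 and write every simplex with vertices in increasing order. Then dim K = 1 and the simplices of K are:

  0-simplices (7): [v_0], [v_1], [v_2], [v_3], [v_4], [v_5], [v_6]
  1-simplices (9): [v_0,v_1], [v_0,v_2], [v_1,v_2], [v_2,v_3], [v_2,v_4], [v_2,v_5], [v_2,v_6], [v_3,v_5], [v_4,v_6]

Hence C_0 ≅ Z^7, C_1 ≅ Z^9.

The boundary map ∂_1: C_1 → C_0 is given by ∂[p,q] = [q] − [p].
The resulting 7×9 matrix has rank 6, and its Smith normal form has invariant factors (1,1,1,1,1,1).

Reading off H_k = ker ∂_k / im ∂_{k+1}:

  H_0: rank C_0 − rank ∂_1 = 7 − 6 = 1, and the invariant factors of ∂_1 are all 1, so H_0 = Z.
  H_1: rank ker ∂_1 − rank ∂_2 = (9 − 6) − 0 = 3, and there is no ∂_2, so H_1 = Z^3.

As a check, the Euler characteristic is 7 − 9 = -2, which agrees with 1 − 3 = -2.
(K is a triangulation of a wedge of 3 circles.)

Hence the Betti numbers are b_0 = 1, b_1 = 3.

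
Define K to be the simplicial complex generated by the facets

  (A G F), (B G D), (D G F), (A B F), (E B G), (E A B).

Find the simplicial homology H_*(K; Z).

Order the vertices as A < B < D < E < F < G. Listing each simplex with vertices in this order, K has dimension 2 with simplices:

  0-simplices (6): A, B, D, E, F, G
  1-simplices (12): AB, AE, AF, AG, BD, BE, BF, BG, DF, DG, EG, FG
  2-simplices (6): ABE, ABF, AFG, BDG, BEG, DFG

so the chain groups are C_0 ≅ Z^6, C_1 ≅ Z^12, C_2 ≅ Z^6.

Boundary ∂_1: C_1 → C_0 sends each edge [p,q] (with p < q) to q − p. For instance
  ∂BD = D − B.
As a 6×12 matrix over Z this has rank 5, with invariant factors (1,1,1,1,1).

The boundary map ∂_2: C_2 → C_1 sends each 2-simplex [p,q,r] to [q,r] − [p,r] + [p,q]. For instance
  ∂BDG = DG − BG + BD,
  ∂ABF = BF − AF + AB.
The resulting 12×6 matrix has rank 6, and its Smith normal form has invariant factors (1,1,1,1,1,1).

Now H_k = ker ∂_k / im ∂_{k+1}, so:

  H_0: rank C_0 − rank ∂_1 = 6 − 5 = 1, and the invariant factors of ∂_1 are all 1, so H_0 ≅ Z.
  H_1: rank ker ∂_1 − rank ∂_2 = (12 − 5) − 6 = 1, and the invariant factors of ∂_2 are all 1, so H_1 ≅ Z.
  H_2: rank ker ∂_2 − rank ∂_3 = (6 − 6) − 0 = 0, and there is no ∂_3, so H_2 ≅ 0.

H_0 ≅ Z,  H_1 ≅ Z,  H_2 = 0.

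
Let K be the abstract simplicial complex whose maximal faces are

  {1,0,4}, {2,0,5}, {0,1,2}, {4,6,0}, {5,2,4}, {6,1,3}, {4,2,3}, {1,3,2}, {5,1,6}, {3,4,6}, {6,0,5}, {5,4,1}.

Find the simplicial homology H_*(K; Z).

H_0 = Z,  H_1 = Z/2,  H_2 = 0.

Order the vertices as 0 < 1 < 2 < 3 < 4 < 5 < 6. Listing each simplex with vertices in this order, K has dimension 2 with simplices:

  0-simplices (7): [0], [1], [2], [3], [4], [5], [6]
  1-simplices (18): [0,1], [0,2], [0,4], [0,5], [0,6], [1,2], [1,3], [1,4], [1,5], [1,6], [2,3], [2,4], [2,5], [3,4], [3,6], [4,5], [4,6], [5,6]
  2-simplices (12): [0,1,2], [0,1,4], [0,2,5], [0,4,6], [0,5,6], [1,2,3], [1,3,6], [1,4,5], [1,5,6], [2,3,4], [2,4,5], [3,4,6]

so the chain groups are C_0 ≅ Z^7, C_1 ≅ Z^18, C_2 ≅ Z^12.

The boundary map ∂_1: C_1 → C_0 maps an edge to its endpoints' difference, ∂[p,q] = q − p. For instance
  ∂[0,5] = [5] − [0].
The resulting 7×18 matrix has rank 6, and its Smith normal form has invariant factors (1,1,1,1,1,1).

The boundary map ∂_2: C_2 → C_1 acts by ∂[p,q,r] = [q,r] − [p,r] + [p,q]. For instance
  ∂[3,4,6] = [4,6] − [3,6] + [3,4],
  ∂[2,4,5] = [4,5] − [2,5] + [2,4].
The resulting 18×12 matrix has rank 12, and its Smith normal form has invariant factors (1,1,1,1,1,1,1,1,1,1,1,2).

Now H_k = ker ∂_k / im ∂_{k+1}, so:

  H_0: rank C_0 − rank ∂_1 = 7 − 6 = 1, and the invariant factors of ∂_1 are all 1, so H_0 = Z.
  H_1: rank ker ∂_1 − rank ∂_2 = (18 − 6) − 12 = 0, and ∂_2 has invariant factor 2 > 1, so H_1 = Z/2.
  H_2: rank ker ∂_2 − rank ∂_3 = (12 − 12) − 0 = 0, and there is no ∂_3, so H_2 = 0.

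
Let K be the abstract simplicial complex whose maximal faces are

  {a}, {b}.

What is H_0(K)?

Fix the vertex order a < b and write every simplex with vertices in increasing order. Then dim K = 0 and the simplices of K are:

  0-simplices (2): a, b

giving chain groups C_0 ≅ Z^2.

Now H_k = ker ∂_k / im ∂_{k+1}, so:

  H_0: rank C_0 − rank ∂_1 = 2 − 0 = 2, and there is no ∂_1, so H_0 = Z^2.

(K is a triangulation of a set of 2 points.)

H_0 ≅ Z^2.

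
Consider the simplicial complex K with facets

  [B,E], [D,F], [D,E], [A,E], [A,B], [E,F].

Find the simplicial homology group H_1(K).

Take the total order A < B < D < E < F on the vertex set. Then K (dimension 1) consists of the simplices:

  0-simplices (5): A, B, D, E, F
  1-simplices (6): AB, AE, BE, DE, DF, EF

giving chain groups C_0 ≅ Z^5, C_1 ≅ Z^6.

Boundary ∂_1: C_1 → C_0 maps an edge to its endpoints' difference, ∂[p,q] = q − p. For instance
  ∂BE = E − B.
The resulting 5×6 matrix has rank 4, and its Smith normal form has invariant factors (1,1,1,1).

From H_k ≅ ker(∂_k) / im(∂_{k+1}) we obtain:

  H_1: rank ker ∂_1 − rank ∂_2 = (6 − 4) − 0 = 2, and there is no ∂_2, so H_1 ≅ Z^2.

H_1 = Z^2.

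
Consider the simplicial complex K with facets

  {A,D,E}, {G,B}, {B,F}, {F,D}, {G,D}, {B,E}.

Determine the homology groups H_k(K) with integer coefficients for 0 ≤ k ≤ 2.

H_0 ≅ Z,  H_1 ≅ Z^2,  H_2 = 0.

K has 6 vertices, 8 edges, 1 triangle.
rank ∂_0 = 0, rank ∂_1 = 5 ⇒ b_0 = 6 − 0 − 5 = 1; all invariant factors of ∂_1 are 1 so no torsion. So H_0 ≅ Z.
rank ∂_1 = 5, rank ∂_2 = 1 ⇒ b_1 = 8 − 5 − 1 = 2; all invariant factors of ∂_2 are 1 so no torsion. So H_1 ≅ Z^2.
rank ∂_2 = 1, rank ∂_3 = 0 ⇒ b_2 = 1 − 1 − 0 = 0. So H_2 ≅ 0.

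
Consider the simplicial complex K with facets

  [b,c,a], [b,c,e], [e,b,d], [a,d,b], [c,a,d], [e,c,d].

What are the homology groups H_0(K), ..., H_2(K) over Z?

We work with the vertex ordering a < b < c < d < e. The simplices of K, each written with vertices in increasing order, are:

  0-simplices (5): a, b, c, d, e
  1-simplices (9): ab, ac, ad, bc, bd, be, cd, ce, de
  2-simplices (6): abc, abd, acd, bce, bde, cde

giving chain groups C_0 ≅ Z^5, C_1 ≅ Z^9, C_2 ≅ Z^6.

∂_1: C_1 → C_0 maps an edge to its endpoints' difference, ∂[p,q] = q − p.
As a 5×9 matrix over Z this has rank 4, with invariant factors (1,1,1,1).

Boundary ∂_2: C_2 → C_1 acts by ∂[p,q,r] = [q,r] − [p,r] + [p,q]. For instance
  ∂abc = bc − ac + ab,
  ∂acd = cd − ad + ac.
The resulting 9×6 matrix has rank 5, and its Smith normal form has invariant factors (1,1,1,1,1).

Reading off H_k = ker ∂_k / im ∂_{k+1}:

  H_0: rank C_0 − rank ∂_1 = 5 − 4 = 1, and the invariant factors of ∂_1 are all 1, so H_0 = Z.
  H_1: rank ker ∂_1 − rank ∂_2 = (9 − 4) − 5 = 0, and the invariant factors of ∂_2 are all 1, so H_1 = 0.
  H_2: rank ker ∂_2 − rank ∂_3 = (6 − 5) − 0 = 1, and there is no ∂_3, so H_2 = Z.

(K is a triangulation of the 2-sphere S^2.)

H_0 ≅ Z,  H_1 = 0,  H_2 ≅ Z.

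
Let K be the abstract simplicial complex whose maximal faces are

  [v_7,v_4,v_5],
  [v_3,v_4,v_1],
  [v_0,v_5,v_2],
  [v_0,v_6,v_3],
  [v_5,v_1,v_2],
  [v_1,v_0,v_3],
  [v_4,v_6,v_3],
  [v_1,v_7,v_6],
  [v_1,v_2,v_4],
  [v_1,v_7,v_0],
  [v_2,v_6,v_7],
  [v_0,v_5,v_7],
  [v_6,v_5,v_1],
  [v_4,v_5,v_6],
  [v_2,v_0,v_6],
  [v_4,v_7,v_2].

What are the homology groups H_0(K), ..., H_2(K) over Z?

H_0 = Z,  H_1 = Z^2,  H_2 = Z.

K has 8 vertices, 24 edges, 16 triangles.
rank ∂_0 = 0, rank ∂_1 = 7 ⇒ b_0 = 8 − 0 − 7 = 1; all invariant factors of ∂_1 are 1 so no torsion. So H_0 = Z.
rank ∂_1 = 7, rank ∂_2 = 15 ⇒ b_1 = 24 − 7 − 15 = 2; all invariant factors of ∂_2 are 1 so no torsion. So H_1 = Z^2.
rank ∂_2 = 15, rank ∂_3 = 0 ⇒ b_2 = 16 − 15 − 0 = 1. So H_2 = Z.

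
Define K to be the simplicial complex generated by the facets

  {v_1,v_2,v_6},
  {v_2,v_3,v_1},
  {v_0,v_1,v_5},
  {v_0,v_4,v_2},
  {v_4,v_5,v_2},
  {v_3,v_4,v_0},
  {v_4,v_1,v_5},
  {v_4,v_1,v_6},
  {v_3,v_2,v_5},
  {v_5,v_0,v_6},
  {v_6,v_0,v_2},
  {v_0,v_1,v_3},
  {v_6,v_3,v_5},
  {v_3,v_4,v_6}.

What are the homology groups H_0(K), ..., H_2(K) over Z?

H_0 ≅ Z,  H_1 ≅ Z^2,  H_2 ≅ Z.

Take the total order v_0 < v_1 < v_2 < v_3 < v_4 < v_5 < v_6 on the vertex set. Then K (dimension 2) consists of the simplices:

  0-simplices (7): [v_0], [v_1], [v_2], [v_3], [v_4], [v_5], [v_6]
  1-simplices (21): (21 of them)
  2-simplices (14): (14 of them)

so the chain groups are C_0 ≅ Z^7, C_1 ≅ Z^21, C_2 ≅ Z^14.

The boundary map ∂_1: C_1 → C_0 is given by ∂[p,q] = [q] − [p]. For instance
  ∂[v_1,v_2] = [v_2] − [v_1].
The resulting 7×21 matrix has rank 6, and its Smith normal form has invariant factors (1,1,1,1,1,1).

∂_2: C_2 → C_1 maps a triangle to the signed sum of its edges. For instance
  ∂[v_1,v_2,v_6] = [v_2,v_6] − [v_1,v_6] + [v_1,v_2],
  ∂[v_3,v_4,v_6] = [v_4,v_6] − [v_3,v_6] + [v_3,v_4].
The 21×14 boundary matrix has rank 13 and Smith normal form diag(1,1,1,1,1,1,1,1,1,1,1,1,1).

Computing H_k = (kernel of ∂_k) / (image of ∂_{k+1}):

  H_0: rank C_0 − rank ∂_1 = 7 − 6 = 1, and the invariant factors of ∂_1 are all 1, so H_0 ≅ Z.
  H_1: rank ker ∂_1 − rank ∂_2 = (21 − 6) − 13 = 2, and the invariant factors of ∂_2 are all 1, so H_1 ≅ Z^2.
  H_2: rank ker ∂_2 − rank ∂_3 = (14 − 13) − 0 = 1, and there is no ∂_3, so H_2 ≅ Z.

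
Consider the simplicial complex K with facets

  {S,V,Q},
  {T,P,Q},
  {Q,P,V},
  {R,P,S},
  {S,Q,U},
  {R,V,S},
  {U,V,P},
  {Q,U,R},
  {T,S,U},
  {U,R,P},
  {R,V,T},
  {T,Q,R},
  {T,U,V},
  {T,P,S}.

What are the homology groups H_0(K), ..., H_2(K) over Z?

Fix the vertex order P < Q < R < S < T < U < V and write every simplex with vertices in increasing order. Then dim K = 2 and the simplices of K are:

  0-simplices (7): P, Q, R, S, T, U, V
  1-simplices (21): PQ, PR, PS, PT, PU, PV, QR, QS, QT, QU, QV, RS, RT, RU, RV, ST, SU, SV, TU, TV, UV
  2-simplices (14): PQT, PQV, PRS, PRU, PST, PUV, QRT, QRU, QSU, QSV, RSV, RTV, STU, TUV

giving chain groups C_0 ≅ Z^7, C_1 ≅ Z^21, C_2 ≅ Z^14.

The boundary map ∂_1: C_1 → C_0 sends each edge [p,q] (with p < q) to q − p.
This gives a 7×21 integer matrix of rank 6; reducing to Smith normal form yields diagonal entries (1,1,1,1,1,1).

∂_2: C_2 → C_1 sends each 2-simplex [p,q,r] to [q,r] − [p,r] + [p,q]. For instance
  ∂QRU = RU − QU + QR,
  ∂PQV = QV − PV + PQ.
This gives a 21×14 integer matrix of rank 13; reducing to Smith normal form yields diagonal entries (1,1,1,1,1,1,1,1,1,1,1,1,1).

Now H_k = ker ∂_k / im ∂_{k+1}, so:

  H_0: rank C_0 − rank ∂_1 = 7 − 6 = 1, and the invariant factors of ∂_1 are all 1, so H_0 ≅ Z.
  H_1: rank ker ∂_1 − rank ∂_2 = (21 − 6) − 13 = 2, and the invariant factors of ∂_2 are all 1, so H_1 ≅ Z^2.
  H_2: rank ker ∂_2 − rank ∂_3 = (14 − 13) − 0 = 1, and there is no ∂_3, so H_2 ≅ Z.

H_0 ≅ Z,  H_1 ≅ Z^2,  H_2 ≅ Z.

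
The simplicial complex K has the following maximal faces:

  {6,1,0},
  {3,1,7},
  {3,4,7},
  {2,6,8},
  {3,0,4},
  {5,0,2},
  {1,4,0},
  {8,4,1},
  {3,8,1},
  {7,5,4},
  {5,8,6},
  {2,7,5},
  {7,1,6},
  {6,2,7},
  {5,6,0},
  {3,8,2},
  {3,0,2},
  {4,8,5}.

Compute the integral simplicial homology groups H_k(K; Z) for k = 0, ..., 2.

H_0 ≅ Z,  H_1 ≅ Z ⊕ Z/2Z,  H_2 = 0.

Take the total order 0 < 1 < 2 < 3 < 4 < 5 < 6 < 7 < 8 on the vertex set. Then K (dimension 2) consists of the simplices:

  0-simplices (9): [0], [1], [2], [3], [4], [5], [6], [7], [8]
  1-simplices (27): (27 of them)
  2-simplices (18): [0,1,4], [0,1,6], [0,2,3], [0,2,5], [0,3,4], [0,5,6], [1,3,7], [1,3,8], [1,4,8], [1,6,7], [2,3,8], [2,5,7], [2,6,7], [2,6,8], [3,4,7], [4,5,7], [4,5,8], [5,6,8]

so the chain groups are C_0 ≅ Z^9, C_1 ≅ Z^27, C_2 ≅ Z^18.

The boundary map ∂_1: C_1 → C_0 is given by ∂[p,q] = [q] − [p].
As a 9×27 matrix over Z this has rank 8, with invariant factors (1,1,1,1,1,1,1,1).

The boundary map ∂_2: C_2 → C_1 maps a triangle to the signed sum of its edges. For instance
  ∂[1,3,7] = [3,7] − [1,7] + [1,3],
  ∂[0,3,4] = [3,4] − [0,4] + [0,3].
The resulting 27×18 matrix has rank 18, and its Smith normal form has invariant factors (1,1,1,1,1,1,1,1,1,1,1,1,1,1,1,1,1,2).

Reading off H_k = ker ∂_k / im ∂_{k+1}:

  H_0: rank C_0 − rank ∂_1 = 9 − 8 = 1, and the invariant factors of ∂_1 are all 1, so H_0 ≅ Z.
  H_1: rank ker ∂_1 − rank ∂_2 = (27 − 8) − 18 = 1, and ∂_2 has invariant factor 2 > 1, so H_1 ≅ Z ⊕ Z/2Z.
  H_2: rank ker ∂_2 − rank ∂_3 = (18 − 18) − 0 = 0, and there is no ∂_3, so H_2 ≅ 0.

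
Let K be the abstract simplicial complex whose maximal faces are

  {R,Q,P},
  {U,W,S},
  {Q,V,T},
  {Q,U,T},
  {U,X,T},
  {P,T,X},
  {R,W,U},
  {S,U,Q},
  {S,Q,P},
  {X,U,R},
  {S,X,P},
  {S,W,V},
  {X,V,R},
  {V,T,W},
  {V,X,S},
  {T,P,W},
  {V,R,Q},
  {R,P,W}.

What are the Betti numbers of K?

Take the total order P < Q < R < S < T < U < V < W < X on the vertex set. Then K (dimension 2) consists of the simplices:

  0-simplices (9): P, Q, R, S, T, U, V, W, X
  1-simplices (27): PQ, PR, PS, PT, PW, PX, QR, QS, QT, QU, QV, RU, RV, RW, RX, SU, SV, SW, SX, TU, TV, TW, TX, UW, UX, VW, VX
  2-simplices (18): PQR, PQS, PRW, PSX, PTW, PTX, QRV, QSU, QTU, QTV, RUW, RUX, RVX, SUW, SVW, SVX, TUX, TVW

Hence C_0 ≅ Z^9, C_1 ≅ Z^27, C_2 ≅ Z^18.

∂_1: C_1 → C_0 sends each edge [p,q] (with p < q) to q − p.
The 9×27 boundary matrix has rank 8 and Smith normal form diag(1,1,1,1,1,1,1,1).

The boundary map ∂_2: C_2 → C_1 maps a triangle to the signed sum of its edges. For instance
  ∂PTW = TW − PW + PT,
  ∂QTU = TU − QU + QT.
This gives a 27×18 integer matrix of rank 17; reducing to Smith normal form yields diagonal entries (1,1,1,1,1,1,1,1,1,1,1,1,1,1,1,1,1).

Computing H_k = (kernel of ∂_k) / (image of ∂_{k+1}):

  H_0: rank C_0 − rank ∂_1 = 9 − 8 = 1, and the invariant factors of ∂_1 are all 1, so H_0 ≅ Z.
  H_1: rank ker ∂_1 − rank ∂_2 = (27 − 8) − 17 = 2, and the invariant factors of ∂_2 are all 1, so H_1 ≅ Z^2.
  H_2: rank ker ∂_2 − rank ∂_3 = (18 − 17) − 0 = 1, and there is no ∂_3, so H_2 ≅ Z.

(K is a triangulation of the torus T^2.)

Hence the Betti numbers are b_0 = 1, b_1 = 2, b_2 = 1.

b_0 = 1, b_1 = 2, b_2 = 1.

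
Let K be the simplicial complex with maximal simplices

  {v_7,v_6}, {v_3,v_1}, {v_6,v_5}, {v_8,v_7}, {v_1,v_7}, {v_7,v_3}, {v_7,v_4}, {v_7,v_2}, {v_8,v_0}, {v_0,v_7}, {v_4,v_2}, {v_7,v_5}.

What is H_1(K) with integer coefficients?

Order the vertices as v_0 < v_1 < v_2 < v_3 < v_4 < v_5 < v_6 < v_7 < v_8. Listing each simplex with vertices in this order, K has dimension 1 with simplices:

  0-simplices (9): [v_0], [v_1], [v_2], [v_3], [v_4], [v_5], [v_6], [v_7], [v_8]
  1-simplices (12): [v_0,v_7], [v_0,v_8], [v_1,v_3], [v_1,v_7], [v_2,v_4], [v_2,v_7], [v_3,v_7], [v_4,v_7], [v_5,v_6], [v_5,v_7], [v_6,v_7], [v_7,v_8]

so the chain groups are C_0 ≅ Z^9, C_1 ≅ Z^12.

Boundary ∂_1: C_1 → C_0 maps an edge to its endpoints' difference, ∂[p,q] = q − p.
The resulting 9×12 matrix has rank 8, and its Smith normal form has invariant factors (1,1,1,1,1,1,1,1).

From H_k ≅ ker(∂_k) / im(∂_{k+1}) we obtain:

  H_1: rank ker ∂_1 − rank ∂_2 = (12 − 8) − 0 = 4, and there is no ∂_2, so H_1 = Z^4.

(K is a triangulation of a wedge of 4 circles.)

H_1 ≅ Z^4.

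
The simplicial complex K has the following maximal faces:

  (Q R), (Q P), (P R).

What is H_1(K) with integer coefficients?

Order the vertices as P < Q < R. Listing each simplex with vertices in this order, K has dimension 1 with simplices:

  0-simplices (3): P, Q, R
  1-simplices (3): PQ, PR, QR

Hence C_0 ≅ Z^3, C_1 ≅ Z^3.

Boundary ∂_1: C_1 → C_0 maps an edge to its endpoints' difference, ∂[p,q] = q − p.
The 3×3 boundary matrix has rank 2 and Smith normal form diag(1,1).

Now H_k = ker ∂_k / im ∂_{k+1}, so:

  H_1: rank ker ∂_1 − rank ∂_2 = (3 − 2) − 0 = 1, and there is no ∂_2, so H_1 = Z.

H_1 ≅ Z.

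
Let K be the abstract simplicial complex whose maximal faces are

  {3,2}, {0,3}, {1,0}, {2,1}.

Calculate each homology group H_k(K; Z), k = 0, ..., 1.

Order the vertices as 0 < 1 < 2 < 3. Listing each simplex with vertices in this order, K has dimension 1 with simplices:

  0-simplices (4): [0], [1], [2], [3]
  1-simplices (4): [0,1], [0,3], [1,2], [2,3]

giving chain groups C_0 ≅ Z^4, C_1 ≅ Z^4.

The boundary map ∂_1: C_1 → C_0 maps an edge to its endpoints' difference, ∂[p,q] = q − p.
The resulting 4×4 matrix has rank 3, and its Smith normal form has invariant factors (1,1,1).

Reading off H_k = ker ∂_k / im ∂_{k+1}:

  H_0: rank C_0 − rank ∂_1 = 4 − 3 = 1, and the invariant factors of ∂_1 are all 1, so H_0 = Z.
  H_1: rank ker ∂_1 − rank ∂_2 = (4 − 3) − 0 = 1, and there is no ∂_2, so H_1 = Z.

(K is a triangulation of the circle S^1.)

H_0 = Z,  H_1 = Z.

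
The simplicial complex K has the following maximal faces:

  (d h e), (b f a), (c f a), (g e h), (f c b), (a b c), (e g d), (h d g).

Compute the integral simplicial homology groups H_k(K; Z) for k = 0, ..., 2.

Fix the vertex order a < b < c < d < e < f < g < h and write every simplex with vertices in increasing order. Then dim K = 2 and the simplices of K are:

  0-simplices (8): a, b, c, d, e, f, g, h
  1-simplices (12): ab, ac, af, bc, bf, cf, de, dg, dh, eg, eh, gh
  2-simplices (8): abc, abf, acf, bcf, deg, deh, dgh, egh

giving chain groups C_0 ≅ Z^8, C_1 ≅ Z^12, C_2 ≅ Z^8.

∂_1: C_1 → C_0 maps an edge to its endpoints' difference, ∂[p,q] = q − p. For instance
  ∂cf = f − c.
This gives a 8×12 integer matrix of rank 6; reducing to Smith normal form yields diagonal entries (1,1,1,1,1,1).

Boundary ∂_2: C_2 → C_1 maps a triangle to the signed sum of its edges. For instance
  ∂dgh = gh − dh + dg,
  ∂abc = bc − ac + ab.
The resulting 12×8 matrix has rank 6, and its Smith normal form has invariant factors (1,1,1,1,1,1).

Reading off H_k = ker ∂_k / im ∂_{k+1}:

  H_0: rank C_0 − rank ∂_1 = 8 − 6 = 2, and the invariant factors of ∂_1 are all 1, so H_0 = Z^2.
  H_1: rank ker ∂_1 − rank ∂_2 = (12 − 6) − 6 = 0, and the invariant factors of ∂_2 are all 1, so H_1 = 0.
  H_2: rank ker ∂_2 − rank ∂_3 = (8 − 6) − 0 = 2, and there is no ∂_3, so H_2 = Z^2.

(K is a triangulation of the disjoint union of the 2-sphere S^2 and the 2-sphere S^2.)

H_0 ≅ Z^2,  H_1 = 0,  H_2 ≅ Z^2.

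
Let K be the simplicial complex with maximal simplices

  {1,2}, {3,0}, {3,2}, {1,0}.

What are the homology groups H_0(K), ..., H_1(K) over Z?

H_0 ≅ Z,  H_1 ≅ Z.

Order the vertices as 0 < 1 < 2 < 3. Listing each simplex with vertices in this order, K has dimension 1 with simplices:

  0-simplices (4): [0], [1], [2], [3]
  1-simplices (4): [0,1], [0,3], [1,2], [2,3]

Hence C_0 ≅ Z^4, C_1 ≅ Z^4.

∂_1: C_1 → C_0 sends each edge [p,q] (with p < q) to q − p. For instance
  ∂[0,3] = [3] − [0].
This gives a 4×4 integer matrix of rank 3; reducing to Smith normal form yields diagonal entries (1,1,1).

Reading off H_k = ker ∂_k / im ∂_{k+1}:

  H_0: rank C_0 − rank ∂_1 = 4 − 3 = 1, and the invariant factors of ∂_1 are all 1, so H_0 = Z.
  H_1: rank ker ∂_1 − rank ∂_2 = (4 − 3) − 0 = 1, and there is no ∂_2, so H_1 = Z.

As a check, the Euler characteristic is 4 − 4 = 0, which agrees with 1 − 1 = 0.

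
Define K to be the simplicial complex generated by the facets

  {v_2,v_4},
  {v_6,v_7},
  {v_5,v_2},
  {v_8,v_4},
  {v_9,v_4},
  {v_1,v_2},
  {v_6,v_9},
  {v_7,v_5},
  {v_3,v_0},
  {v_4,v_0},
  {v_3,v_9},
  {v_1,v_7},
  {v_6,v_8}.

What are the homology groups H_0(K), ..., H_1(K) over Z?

H_0 ≅ Z,  H_1 ≅ Z^4.

Order the vertices as v_0 < v_1 < v_2 < v_3 < v_4 < v_5 < v_6 < v_7 < v_8 < v_9. Listing each simplex with vertices in this order, K has dimension 1 with simplices:

  0-simplices (10): [v_0], [v_1], [v_2], [v_3], [v_4], [v_5], [v_6], [v_7], [v_8], [v_9]
  1-simplices (13): [v_0,v_3], [v_0,v_4], [v_1,v_2], [v_1,v_7], [v_2,v_4], [v_2,v_5], [v_3,v_9], [v_4,v_8], [v_4,v_9], [v_5,v_7], [v_6,v_7], [v_6,v_8], [v_6,v_9]

giving chain groups C_0 ≅ Z^10, C_1 ≅ Z^13.

The boundary map ∂_1: C_1 → C_0 sends each edge [p,q] (with p < q) to q − p.
The 10×13 boundary matrix has rank 9 and Smith normal form diag(1,1,1,1,1,1,1,1,1).

From H_k ≅ ker(∂_k) / im(∂_{k+1}) we obtain:

  H_0: rank C_0 − rank ∂_1 = 10 − 9 = 1, and the invariant factors of ∂_1 are all 1, so H_0 = Z.
  H_1: rank ker ∂_1 − rank ∂_2 = (13 − 9) − 0 = 4, and there is no ∂_2, so H_1 = Z^4.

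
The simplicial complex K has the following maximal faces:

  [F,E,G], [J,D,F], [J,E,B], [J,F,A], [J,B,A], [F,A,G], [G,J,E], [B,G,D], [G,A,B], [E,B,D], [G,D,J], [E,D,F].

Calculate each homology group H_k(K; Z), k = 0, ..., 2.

K has 7 vertices, 18 edges, 12 triangles.
rank ∂_0 = 0, rank ∂_1 = 6 ⇒ b_0 = 7 − 0 − 6 = 1; all invariant factors of ∂_1 are 1 so no torsion. So H_0 = Z.
rank ∂_1 = 6, rank ∂_2 = 12 ⇒ b_1 = 18 − 6 − 12 = 0; ∂_2 has invariant factor(s) [2] giving torsion. So H_1 = Z/2.
rank ∂_2 = 12, rank ∂_3 = 0 ⇒ b_2 = 12 − 12 − 0 = 0. So H_2 = 0.

H_0 ≅ Z,  H_1 ≅ Z/2,  H_2 = 0.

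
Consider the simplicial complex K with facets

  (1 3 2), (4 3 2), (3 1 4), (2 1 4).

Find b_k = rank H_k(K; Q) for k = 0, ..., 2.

Fix the vertex order 1 < 2 < 3 < 4 and write every simplex with vertices in increasing order. Then dim K = 2 and the simplices of K are:

  0-simplices (4): [1], [2], [3], [4]
  1-simplices (6): [1,2], [1,3], [1,4], [2,3], [2,4], [3,4]
  2-simplices (4): [1,2,3], [1,2,4], [1,3,4], [2,3,4]

giving chain groups C_0 ≅ Z^4, C_1 ≅ Z^6, C_2 ≅ Z^4.

∂_1: C_1 → C_0 is given by ∂[p,q] = [q] − [p].
The resulting 4×6 matrix has rank 3, and its Smith normal form has invariant factors (1,1,1).

Boundary ∂_2: C_2 → C_1 acts by ∂[p,q,r] = [q,r] − [p,r] + [p,q]. For instance
  ∂[2,3,4] = [3,4] − [2,4] + [2,3],
  ∂[1,2,3] = [2,3] − [1,3] + [1,2].
As a 6×4 matrix over Z this has rank 3, with invariant factors (1,1,1).

From H_k ≅ ker(∂_k) / im(∂_{k+1}) we obtain:

  H_0: rank C_0 − rank ∂_1 = 4 − 3 = 1, and the invariant factors of ∂_1 are all 1, so H_0 ≅ Z.
  H_1: rank ker ∂_1 − rank ∂_2 = (6 − 3) − 3 = 0, and the invariant factors of ∂_2 are all 1, so H_1 ≅ 0.
  H_2: rank ker ∂_2 − rank ∂_3 = (4 − 3) − 0 = 1, and there is no ∂_3, so H_2 ≅ Z.

(K is a triangulation of the 2-sphere S^2.)

Hence the Betti numbers are b_0 = 1, b_1 = 0, b_2 = 1.

b_0 = 1, b_1 = 0, b_2 = 1.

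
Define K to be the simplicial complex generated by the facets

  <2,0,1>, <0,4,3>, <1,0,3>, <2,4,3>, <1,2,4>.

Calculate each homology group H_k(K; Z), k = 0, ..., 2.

K has 5 vertices, 10 edges, 5 triangles.
rank ∂_0 = 0, rank ∂_1 = 4 ⇒ b_0 = 5 − 0 − 4 = 1; all invariant factors of ∂_1 are 1 so no torsion. So H_0 ≅ Z.
rank ∂_1 = 4, rank ∂_2 = 5 ⇒ b_1 = 10 − 4 − 5 = 1; all invariant factors of ∂_2 are 1 so no torsion. So H_1 ≅ Z.
rank ∂_2 = 5, rank ∂_3 = 0 ⇒ b_2 = 5 − 5 − 0 = 0. So H_2 ≅ 0.

H_0 = Z,  H_1 = Z,  H_2 = 0.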